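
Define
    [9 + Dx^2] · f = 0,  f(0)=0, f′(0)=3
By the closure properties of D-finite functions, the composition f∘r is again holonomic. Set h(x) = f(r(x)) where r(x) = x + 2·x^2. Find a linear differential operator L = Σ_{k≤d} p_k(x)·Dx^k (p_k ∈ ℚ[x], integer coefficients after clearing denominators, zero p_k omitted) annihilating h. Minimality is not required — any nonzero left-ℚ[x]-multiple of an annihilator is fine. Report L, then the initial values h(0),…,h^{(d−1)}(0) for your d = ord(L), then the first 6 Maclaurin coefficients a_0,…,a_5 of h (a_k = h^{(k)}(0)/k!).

L = (9 + 108·x + 432·x^2 + 576·x^3) - 4·Dx + (1 + 4·x)·Dx^2  (order 2).
h: a_k = 0, 3, 6, -9/2, -27, -2079/40, …
ICs: h(0) = 0, h′(0) = 3.

f: a_k = 0, 3, 0, -9/2, 0, 81/40, …
Change of var in L_f (x↦r) gives L₀.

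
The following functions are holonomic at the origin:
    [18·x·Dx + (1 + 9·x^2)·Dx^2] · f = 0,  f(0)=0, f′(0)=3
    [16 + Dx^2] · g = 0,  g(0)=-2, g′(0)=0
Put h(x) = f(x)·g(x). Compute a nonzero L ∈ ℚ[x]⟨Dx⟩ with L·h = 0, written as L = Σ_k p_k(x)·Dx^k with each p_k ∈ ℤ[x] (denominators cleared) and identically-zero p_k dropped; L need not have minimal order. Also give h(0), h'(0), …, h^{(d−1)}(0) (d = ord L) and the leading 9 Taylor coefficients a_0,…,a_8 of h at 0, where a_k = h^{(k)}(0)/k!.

L = (20800 + 494784·x^2 + 2923776·x^4 + 11943936·x^6 + 26873856·x^8) + (19584·x + 342144·x^3 + 2239488·x^5 + 6718464·x^7)·Dx + (1700 + 42732·x^2 + 318816·x^4 + 1492992·x^6 + 3359232·x^8)·Dx^2 + (1224·x + 21384·x^3 + 139968·x^5 + 419904·x^7)·Dx^3 + (25 + 738·x^2 + 8505·x^4 + 46656·x^6 + 104976·x^8)·Dx^4  (order 4).
h: a_k = 0, -6, 0, 66, 0, -1526/5, 0, 171002/105, 0, …
ICs: h(0) = 0, h′(0) = -6, h′′(0) = 0, h′′′(0) = 396.

f: a_k = 0, 3, 0, -9, 0, 243/5, 0, -2187/7, 0, …
g: a_k = -2, 0, 16, 0, -64/3, 0, 512/45, 0, -1024/315, …
h₀=f·g: eliminate ⇒ L₀, order ≤ 2·2.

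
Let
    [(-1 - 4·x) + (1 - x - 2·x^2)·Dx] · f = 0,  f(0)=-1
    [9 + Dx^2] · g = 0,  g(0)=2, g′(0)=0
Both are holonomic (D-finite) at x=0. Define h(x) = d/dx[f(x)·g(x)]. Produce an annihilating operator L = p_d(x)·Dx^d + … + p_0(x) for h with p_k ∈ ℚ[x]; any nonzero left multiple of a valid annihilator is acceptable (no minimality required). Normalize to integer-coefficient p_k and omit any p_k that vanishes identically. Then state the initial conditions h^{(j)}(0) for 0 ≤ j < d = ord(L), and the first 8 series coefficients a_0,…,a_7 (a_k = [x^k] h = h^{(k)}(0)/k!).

L = (-33 - 162·x - 243·x^2 + 324·x^3 + 324·x^4) + (-6 - 6·x + 108·x^2 + 144·x^3)·Dx + (5 - 14·x - 19·x^2 + 36·x^3 + 36·x^4)·Dx^2  (order 2).
h: a_k = -2, 6, -3, -7, -75/4, -627/20, -3563/40, -52641/280, …
ICs: h(0) = -2, h′(0) = 6.

f: a_k = -1, -1, -3, -5, -11, -21, -43, -85, …
g: a_k = 2, 0, -9, 0, 27/4, 0, -81/40, 0, …
f·g: L₀ = L_f ⊗_s L_g, ord ≤ 1·2.
h₀' ⇒ L via d/dx closure of L₀.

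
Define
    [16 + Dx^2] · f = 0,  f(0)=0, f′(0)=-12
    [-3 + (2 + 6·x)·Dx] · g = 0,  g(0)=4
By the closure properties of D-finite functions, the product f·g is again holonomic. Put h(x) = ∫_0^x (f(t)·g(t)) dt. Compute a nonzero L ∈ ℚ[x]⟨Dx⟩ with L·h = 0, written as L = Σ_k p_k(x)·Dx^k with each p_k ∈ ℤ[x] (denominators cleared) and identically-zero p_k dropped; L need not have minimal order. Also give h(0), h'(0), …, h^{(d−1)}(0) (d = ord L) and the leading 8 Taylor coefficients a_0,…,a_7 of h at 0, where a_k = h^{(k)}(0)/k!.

L = (91 + 384·x + 576·x^2)·Dx + (-12 - 36·x)·Dx^2 + (4 + 24·x + 36·x^2)·Dx^3  (order 3).
h: a_k = 0, 0, -24, -24, 91/2, 111/5, -3781/240, -20523/560, …
ICs: h(0) = 0, h′(0) = 0, h′′(0) = -48.

f: a_k = 0, -12, 0, 32, 0, -128/5, 0, 1024/105, …
g: a_k = 4, 6, -9/2, 27/4, -405/32, 1701/64, -15309/256, 72171/512, …
Sym-product of L_f,L_g gives L₀ (≤ ord 2).
h=∫h₀ ⇒ L = L₀·Dx.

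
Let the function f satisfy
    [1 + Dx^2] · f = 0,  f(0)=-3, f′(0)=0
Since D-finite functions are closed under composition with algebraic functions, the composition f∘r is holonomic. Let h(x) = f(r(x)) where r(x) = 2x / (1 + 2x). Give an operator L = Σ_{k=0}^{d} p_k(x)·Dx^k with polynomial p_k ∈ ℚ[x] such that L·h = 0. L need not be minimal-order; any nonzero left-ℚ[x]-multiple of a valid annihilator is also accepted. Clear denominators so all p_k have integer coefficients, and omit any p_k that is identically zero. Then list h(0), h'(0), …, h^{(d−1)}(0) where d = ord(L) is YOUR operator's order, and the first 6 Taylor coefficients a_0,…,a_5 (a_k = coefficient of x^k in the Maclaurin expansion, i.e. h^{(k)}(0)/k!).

L = 4 + (4 + 24·x + 48·x^2 + 32·x^3)·Dx + (1 + 8·x + 24·x^2 + 32·x^3 + 16·x^4)·Dx^2  (order 2).
h: a_k = -3, 0, 6, -24, 70, -176, …
ICs: h(0) = -3, h′(0) = 0.

f: a_k = -3, 0, 3/2, 0, -1/8, 0, …
L₀ from L_f via x↦r, Dx↦r'^{-1}Dx.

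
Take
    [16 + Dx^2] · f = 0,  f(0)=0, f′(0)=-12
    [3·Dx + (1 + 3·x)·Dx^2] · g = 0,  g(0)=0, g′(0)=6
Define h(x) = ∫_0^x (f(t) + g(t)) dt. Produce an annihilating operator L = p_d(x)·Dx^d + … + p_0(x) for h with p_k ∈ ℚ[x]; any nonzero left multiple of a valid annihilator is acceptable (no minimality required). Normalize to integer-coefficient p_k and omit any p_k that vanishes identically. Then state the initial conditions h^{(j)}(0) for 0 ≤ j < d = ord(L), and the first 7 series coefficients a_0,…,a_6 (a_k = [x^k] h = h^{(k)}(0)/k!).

L = (1680 + 2304·x + 3456·x^2)·Dx^2 + (272 + 1584·x + 3456·x^2 + 3456·x^3)·Dx^3 + (105 + 144·x + 216·x^2)·Dx^4 + (17 + 99·x + 216·x^2 + 216·x^3)·Dx^5  (order 5).
h: a_k = 0, 0, -3, -3, 25/2, -81/10, 179/15, …
ICs: h(0) = 0, h′(0) = 0, h′′(0) = -6, h′′′(0) = -18, h′′′′(0) = 300.

f: a_k = 0, -12, 0, 32, 0, -128/5, 0, …
g: a_k = 0, 6, -9, 18, -81/2, 486/5, -243, …
Sum ⇒ L₀ = lclm(L_f,L_g) in ℚ(x)⟨Dx⟩.
h=∫₀ˣh₀: take L = L₀·Dx.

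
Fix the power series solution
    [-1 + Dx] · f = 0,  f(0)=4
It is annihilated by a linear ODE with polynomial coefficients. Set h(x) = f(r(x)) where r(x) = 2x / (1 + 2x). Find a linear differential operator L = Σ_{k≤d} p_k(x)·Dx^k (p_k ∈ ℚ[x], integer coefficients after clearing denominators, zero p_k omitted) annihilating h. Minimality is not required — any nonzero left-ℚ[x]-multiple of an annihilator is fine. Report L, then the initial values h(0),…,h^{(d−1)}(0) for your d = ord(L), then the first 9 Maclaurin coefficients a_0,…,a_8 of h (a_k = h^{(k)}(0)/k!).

f: a_k = 4, 4, 2, 2/3, 1/6, 1/30, 1/180, 1/1260, 1/10080, …
Substitute x→r, Dx→(1/r')Dx; clear ⇒ L₀.
L = -2 + (1 + 4·x + 4·x^2)·Dx  (order 1).
h: a_k = 4, 8, -8, 16/3, 8/3, -304/15, 2416/45, -34912/315, 62728/315, …
ICs: h(0) = 4.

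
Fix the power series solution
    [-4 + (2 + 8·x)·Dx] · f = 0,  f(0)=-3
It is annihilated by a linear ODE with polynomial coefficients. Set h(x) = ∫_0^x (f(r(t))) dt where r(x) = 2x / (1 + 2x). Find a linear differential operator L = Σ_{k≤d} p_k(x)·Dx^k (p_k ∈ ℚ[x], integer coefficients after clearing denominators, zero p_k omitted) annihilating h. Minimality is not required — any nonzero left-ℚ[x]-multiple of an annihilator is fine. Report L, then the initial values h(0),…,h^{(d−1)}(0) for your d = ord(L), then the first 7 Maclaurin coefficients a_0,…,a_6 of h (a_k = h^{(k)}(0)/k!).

L = -4·Dx + (1 + 12·x + 20·x^2)·Dx^2  (order 2).
h: a_k = 0, -3, -6, 16, -60, 288, -1632, …
ICs: h(0) = 0, h′(0) = -3.

f: a_k = -3, -6, 6, -12, 30, -84, 252, …
h₀=f(r): pull back L_f along r ⇒ L₀.
h=∫h₀ ⇒ L = L₀·Dx.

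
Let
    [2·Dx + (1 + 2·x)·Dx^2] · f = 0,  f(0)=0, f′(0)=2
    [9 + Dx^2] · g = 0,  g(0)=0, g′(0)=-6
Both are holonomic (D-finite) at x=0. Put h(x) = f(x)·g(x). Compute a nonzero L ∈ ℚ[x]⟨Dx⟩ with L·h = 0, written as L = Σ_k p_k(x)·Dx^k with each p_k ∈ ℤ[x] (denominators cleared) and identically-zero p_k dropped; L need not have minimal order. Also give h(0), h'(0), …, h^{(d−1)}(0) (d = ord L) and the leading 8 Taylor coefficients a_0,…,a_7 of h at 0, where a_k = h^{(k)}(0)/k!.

f: a_k = 0, 2, -2, 8/3, -4, 32/5, -32/3, 128/7, …
g: a_k = 0, -6, 0, 9, 0, -81/20, 0, 243/280, …
L₀ := L_f ⊗_s L_g (sym. prod.), ord ≤ 4.
L = (63 + 1053·x + 3969·x^2 + 5832·x^3 + 2916·x^4) + (63 + 450·x + 972·x^2 + 648·x^3)·Dx + (25 + 270·x + 918·x^2 + 1296·x^3 + 648·x^4)·Dx^2 + (7 + 50·x + 108·x^2 + 72·x^3)·Dx^3 + (2 + 17·x + 53·x^2 + 72·x^3 + 36·x^4)·Dx^4  (order 4).
h: a_k = 0, 0, -12, 12, 2, 6, -45/2, 361/10, …
ICs: h(0) = 0, h′(0) = 0, h′′(0) = -24, h′′′(0) = 72.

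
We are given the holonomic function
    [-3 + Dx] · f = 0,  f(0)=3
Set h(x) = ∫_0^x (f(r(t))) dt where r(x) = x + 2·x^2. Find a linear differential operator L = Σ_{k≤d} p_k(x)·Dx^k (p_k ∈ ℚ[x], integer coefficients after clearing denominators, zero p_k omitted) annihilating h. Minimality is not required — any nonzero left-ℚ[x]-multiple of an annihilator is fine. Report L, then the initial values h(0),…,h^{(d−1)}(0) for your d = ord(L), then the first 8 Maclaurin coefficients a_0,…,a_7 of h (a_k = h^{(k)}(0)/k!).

f: a_k = 3, 9, 27/2, 27/2, 81/8, 243/40, 243/80, 729/560, …
f∘r: x↦r, Dx↦Dx/r' in L_f ⇒ L₀.
∫: right-multiply L₀ by Dx.
L = (-3 - 12·x)·Dx + Dx^2  (order 2).
h: a_k = 0, 3, 9/2, 21/2, 135/8, 1161/40, 3321/80, 33183/560, …
ICs: h(0) = 0, h′(0) = 3.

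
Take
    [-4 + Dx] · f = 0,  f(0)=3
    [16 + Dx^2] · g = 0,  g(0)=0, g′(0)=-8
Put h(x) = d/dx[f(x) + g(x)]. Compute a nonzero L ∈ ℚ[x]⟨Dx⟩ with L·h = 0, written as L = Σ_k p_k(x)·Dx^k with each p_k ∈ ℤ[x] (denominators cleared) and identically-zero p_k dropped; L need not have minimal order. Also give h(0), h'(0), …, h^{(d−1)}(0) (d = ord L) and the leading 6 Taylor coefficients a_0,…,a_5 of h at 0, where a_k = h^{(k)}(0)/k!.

L = 64 - 16·Dx + 4·Dx^2 - Dx^3  (order 3).
h: a_k = 4, 48, 160, 128, 128/3, 512/5, …
ICs: h(0) = 4, h′(0) = 48, h′′(0) = 320.

f: a_k = 3, 12, 24, 32, 32, 128/5, …
g: a_k = 0, -8, 0, 64/3, 0, -256/15, …
L₀ := lclm(L_f,L_g); ord L₀ ≤ 1+2.
h=h₀': d/dx-closure on L₀ ⇒ L.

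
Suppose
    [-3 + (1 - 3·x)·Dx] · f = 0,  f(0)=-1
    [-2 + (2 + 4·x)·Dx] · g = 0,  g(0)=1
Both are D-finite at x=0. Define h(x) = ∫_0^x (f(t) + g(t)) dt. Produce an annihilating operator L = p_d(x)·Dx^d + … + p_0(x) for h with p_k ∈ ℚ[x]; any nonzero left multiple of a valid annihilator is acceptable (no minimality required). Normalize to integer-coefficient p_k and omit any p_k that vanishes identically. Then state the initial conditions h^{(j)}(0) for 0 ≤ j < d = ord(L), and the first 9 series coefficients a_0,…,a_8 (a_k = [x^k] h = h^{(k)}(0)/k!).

f: a_k = -1, -3, -9, -27, -81, -243, -729, -2187, -6561, …
g: a_k = 1, 1, -1/2, 1/2, -5/8, 7/8, -21/16, 33/16, -429/128, …
f+g: L₀ = lclm(L_f,L_g), ord ≤ 1+1.
h=∫h₀ ⇒ L = L₀·Dx.
L = (-42 - 54·x)·Dx + (38 + 132·x + 162·x^2)·Dx^2 + (-4 - 14·x + 42·x^2 + 108·x^3)·Dx^3  (order 3).
h: a_k = 0, 0, -1, -19/6, -53/8, -653/40, -1937/48, -11685/112, -34959/128, …
ICs: h(0) = 0, h′(0) = 0, h′′(0) = -2.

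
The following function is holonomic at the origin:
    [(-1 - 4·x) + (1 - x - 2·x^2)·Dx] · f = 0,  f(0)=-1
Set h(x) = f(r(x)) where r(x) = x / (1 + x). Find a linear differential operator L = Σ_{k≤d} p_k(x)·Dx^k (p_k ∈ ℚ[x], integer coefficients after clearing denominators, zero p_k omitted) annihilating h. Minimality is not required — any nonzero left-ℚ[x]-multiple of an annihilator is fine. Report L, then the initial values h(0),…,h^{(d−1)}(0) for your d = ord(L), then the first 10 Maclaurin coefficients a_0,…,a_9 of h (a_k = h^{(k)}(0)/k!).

f: a_k = -1, -1, -3, -5, -11, -21, -43, -85, -171, -341, …
Change of var in L_f (x↦r) gives L₀.
L = (1 + 5·x) + (-1 - 2·x + x^2 + 2·x^3)·Dx  (order 1).
h: a_k = -1, -1, -2, 0, -4, 4, -12, 20, -44, 84, …
ICs: h(0) = -1.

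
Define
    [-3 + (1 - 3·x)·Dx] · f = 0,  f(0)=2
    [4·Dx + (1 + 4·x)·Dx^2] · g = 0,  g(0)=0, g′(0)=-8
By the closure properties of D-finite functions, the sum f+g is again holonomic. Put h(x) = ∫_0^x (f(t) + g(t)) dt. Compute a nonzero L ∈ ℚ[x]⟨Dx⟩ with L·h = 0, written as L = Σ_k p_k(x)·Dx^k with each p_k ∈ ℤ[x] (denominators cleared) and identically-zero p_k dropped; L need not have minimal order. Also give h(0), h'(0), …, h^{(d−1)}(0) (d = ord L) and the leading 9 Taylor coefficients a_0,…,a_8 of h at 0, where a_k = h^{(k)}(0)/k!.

f: a_k = 2, 6, 18, 54, 162, 486, 1458, 4374, 13122, …
g: a_k = 0, -8, 16, -128/3, 128, -2048/5, 4096/3, -32768/7, 16384, …
h₀=f+g: left-lcm gives L₀, ord ≤ 3.
∫: right-multiply L₀ by Dx.
L = (204 + 144·x)·Dx^2 + (11 + 312·x + 288·x^2)·Dx^3 + (-5 - 11·x + 54·x^2 + 72·x^3)·Dx^4  (order 4).
h: a_k = 0, 2, -1, 34/3, 17/6, 58, 191/15, 1210/3, -1075/28, …
ICs: h(0) = 0, h′(0) = 2, h′′(0) = -2, h′′′(0) = 68.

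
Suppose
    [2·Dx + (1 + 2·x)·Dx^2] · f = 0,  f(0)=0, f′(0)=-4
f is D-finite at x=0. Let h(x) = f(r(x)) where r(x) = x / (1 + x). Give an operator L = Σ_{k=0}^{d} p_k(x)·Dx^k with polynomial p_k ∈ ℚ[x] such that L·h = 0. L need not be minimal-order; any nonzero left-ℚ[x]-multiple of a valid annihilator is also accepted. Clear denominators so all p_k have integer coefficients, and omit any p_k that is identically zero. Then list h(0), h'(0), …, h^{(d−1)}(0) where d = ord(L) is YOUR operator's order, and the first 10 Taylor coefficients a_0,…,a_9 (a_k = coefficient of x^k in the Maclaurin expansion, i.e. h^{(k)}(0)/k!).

f: a_k = 0, -4, 4, -16/3, 8, -64/5, 64/3, -256/7, 64, -1024/9, …
f∘r: x↦r, Dx↦Dx/r' in L_f ⇒ L₀.
L = (4 + 6·x)·Dx + (1 + 4·x + 3·x^2)·Dx^2  (order 2).
h: a_k = 0, -4, 8, -52/3, 40, -484/5, 728/3, -4372/7, 1640, -39364/9, …
ICs: h(0) = 0, h′(0) = -4.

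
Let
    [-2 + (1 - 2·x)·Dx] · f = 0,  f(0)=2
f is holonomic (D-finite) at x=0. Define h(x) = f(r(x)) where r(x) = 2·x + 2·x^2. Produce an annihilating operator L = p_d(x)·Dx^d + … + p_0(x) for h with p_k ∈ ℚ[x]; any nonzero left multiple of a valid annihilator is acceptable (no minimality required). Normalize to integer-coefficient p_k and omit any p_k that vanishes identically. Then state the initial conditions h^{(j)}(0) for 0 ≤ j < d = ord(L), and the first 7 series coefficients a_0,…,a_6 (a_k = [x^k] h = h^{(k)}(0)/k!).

L = (4 + 8·x) + (-1 + 4·x + 4·x^2)·Dx  (order 1).
h: a_k = 2, 8, 40, 192, 928, 4480, 21632, …
ICs: h(0) = 2.

f: a_k = 2, 4, 8, 16, 32, 64, 128, …
h₀=f(r): pull back L_f along r ⇒ L₀.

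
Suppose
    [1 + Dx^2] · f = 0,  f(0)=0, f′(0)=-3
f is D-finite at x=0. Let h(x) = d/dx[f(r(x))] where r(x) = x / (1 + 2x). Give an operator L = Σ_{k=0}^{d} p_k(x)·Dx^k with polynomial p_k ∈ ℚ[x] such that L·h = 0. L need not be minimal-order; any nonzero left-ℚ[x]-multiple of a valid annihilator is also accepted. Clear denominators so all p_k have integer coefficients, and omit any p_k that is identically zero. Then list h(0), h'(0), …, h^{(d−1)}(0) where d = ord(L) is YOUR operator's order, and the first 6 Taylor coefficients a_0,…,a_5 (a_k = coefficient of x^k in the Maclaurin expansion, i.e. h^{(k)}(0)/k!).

f: a_k = 0, -3, 0, 1/2, 0, -1/40, …
h₀=f(r): pull back L_f along r ⇒ L₀.
h₀' ⇒ L via d/dx closure of L₀.
L = (25 + 96·x + 96·x^2) + (12 + 72·x + 144·x^2 + 96·x^3)·Dx + (1 + 8·x + 24·x^2 + 32·x^3 + 16·x^4)·Dx^2  (order 2).
h: a_k = -3, 12, -69/2, 84, -1441/8, 675/2, …
ICs: h(0) = -3, h′(0) = 12.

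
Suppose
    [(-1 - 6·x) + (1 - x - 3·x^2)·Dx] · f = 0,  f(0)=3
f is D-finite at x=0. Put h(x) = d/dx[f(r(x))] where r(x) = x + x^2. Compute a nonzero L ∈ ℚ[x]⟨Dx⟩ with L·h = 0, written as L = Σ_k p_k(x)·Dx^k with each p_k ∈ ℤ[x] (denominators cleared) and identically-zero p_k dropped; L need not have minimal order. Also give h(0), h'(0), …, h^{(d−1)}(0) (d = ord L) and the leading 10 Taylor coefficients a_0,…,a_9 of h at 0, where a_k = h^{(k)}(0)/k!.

L = (10 + 60·x + 168·x^2 + 396·x^3 + 648·x^4 + 540·x^5 + 180·x^6) + (-1 - 7·x - 6·x^2 + 44·x^3 + 135·x^4 + 180·x^5 + 126·x^6 + 36·x^7)·Dx  (order 1).
h: a_k = 3, 30, 135, 528, 2055, 7524, 26775, 93624, 321840, 1092840, …
ICs: h(0) = 3.

f: a_k = 3, 3, 12, 21, 57, 120, 291, 651, 1524, 3477, …
Change of var in L_f (x↦r) gives L₀.
Derive L from L₀ (diff closure).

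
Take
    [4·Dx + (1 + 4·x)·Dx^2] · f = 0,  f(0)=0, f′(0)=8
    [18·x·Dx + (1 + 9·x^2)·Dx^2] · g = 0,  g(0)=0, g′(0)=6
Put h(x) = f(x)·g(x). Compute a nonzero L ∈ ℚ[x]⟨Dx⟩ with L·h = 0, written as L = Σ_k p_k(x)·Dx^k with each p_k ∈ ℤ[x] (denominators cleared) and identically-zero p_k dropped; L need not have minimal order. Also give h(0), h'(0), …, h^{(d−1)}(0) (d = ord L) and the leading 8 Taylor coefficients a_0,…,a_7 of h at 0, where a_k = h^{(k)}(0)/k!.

f: a_k = 0, 8, -16, 128/3, -128, 2048/5, -4096/3, 32768/7, …
g: a_k = 0, 6, 0, -18, 0, 486/5, 0, -4374/7, …
L₀ := L_f ⊗_s L_g (sym. prod.), ord ≤ 4.
L = (2448 + 17280·x + 76464·x^2 + 518400·x^3 + 1399680·x^4 + 2426112·x^5 + 1679616·x^7)·Dx + (452 + 10800·x + 98028·x^2 + 491184·x^3 + 1840320·x^4 + 4339008·x^5 + 6531840·x^6 + 1259712·x^7 + 5878656·x^8)·Dx^2 + (136 + 1912·x + 18576·x^2 + 103608·x^3 + 389448·x^4 + 1100304·x^5 + 2239488·x^6 + 3277584·x^7 + 1259712·x^8 + 3359232·x^9)·Dx^3 + (13 + 176·x + 1234·x^2 + 6048·x^3 + 22833·x^4 + 68688·x^5 + 154224·x^6 + 279936·x^7 + 399492·x^8 + 209952·x^9 + 419904·x^10)·Dx^4  (order 4).
h: a_k = 0, 0, 48, -96, 112, -480, 12336/5, -37216/5, …
ICs: h(0) = 0, h′(0) = 0, h′′(0) = 96, h′′′(0) = -576.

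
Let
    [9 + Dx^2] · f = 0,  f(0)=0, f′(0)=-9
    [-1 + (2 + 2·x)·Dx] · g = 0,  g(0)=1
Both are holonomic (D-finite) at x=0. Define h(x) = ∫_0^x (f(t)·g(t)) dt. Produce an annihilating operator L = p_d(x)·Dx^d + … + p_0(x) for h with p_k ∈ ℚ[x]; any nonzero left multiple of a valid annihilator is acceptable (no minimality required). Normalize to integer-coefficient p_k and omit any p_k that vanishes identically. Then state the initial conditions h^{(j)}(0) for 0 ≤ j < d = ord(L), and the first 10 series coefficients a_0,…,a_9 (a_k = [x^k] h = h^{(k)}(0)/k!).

f: a_k = 0, -9, 0, 27/2, 0, -243/40, 0, 729/560, 0, -729/4480, …
g: a_k = 1, 1/2, -1/8, 1/16, -5/128, 7/256, -21/1024, 33/2048, -429/32768, 715/65536, …
h₀=f·g: eliminate ⇒ L₀, order ≤ 2·1.
h=∫₀ˣh₀: take L = L₀·Dx.
L = (39 + 72·x + 36·x^2)·Dx + (-4 - 4·x)·Dx^2 + (4 + 8·x + 4·x^2)·Dx^3  (order 3).
h: a_k = 0, 0, -9/2, -3/2, 117/32, 99/80, -1581/1280, -3123/8960, 61587/286720, 789/14336, …
ICs: h(0) = 0, h′(0) = 0, h′′(0) = -9.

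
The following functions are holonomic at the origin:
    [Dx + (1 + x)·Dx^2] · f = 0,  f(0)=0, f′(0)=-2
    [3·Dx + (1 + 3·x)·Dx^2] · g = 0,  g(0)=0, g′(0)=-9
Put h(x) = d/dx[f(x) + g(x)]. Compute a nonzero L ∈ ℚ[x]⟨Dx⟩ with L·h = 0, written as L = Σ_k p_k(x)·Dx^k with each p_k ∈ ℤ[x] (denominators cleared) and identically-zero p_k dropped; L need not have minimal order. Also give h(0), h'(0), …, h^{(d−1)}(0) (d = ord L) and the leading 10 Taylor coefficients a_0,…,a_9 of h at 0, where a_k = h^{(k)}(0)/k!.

f: a_k = 0, -2, 1, -2/3, 1/2, -2/5, 1/3, -2/7, 1/4, -2/9, …
g: a_k = 0, -9, 27/2, -27, 243/4, -729/5, 729/2, -6561/7, 19683/8, -6561, …
L₀ := lclm(L_f,L_g); ord L₀ ≤ 2+2.
Differentiate: ansatz ord ≤ ord L₀ ⇒ L.
L = 6 + (8 + 12·x)·Dx + (1 + 4·x + 3·x^2)·Dx^2  (order 2).
h: a_k = -11, 29, -83, 245, -731, 2189, -6563, 19685, -59051, 177149, …
ICs: h(0) = -11, h′(0) = 29.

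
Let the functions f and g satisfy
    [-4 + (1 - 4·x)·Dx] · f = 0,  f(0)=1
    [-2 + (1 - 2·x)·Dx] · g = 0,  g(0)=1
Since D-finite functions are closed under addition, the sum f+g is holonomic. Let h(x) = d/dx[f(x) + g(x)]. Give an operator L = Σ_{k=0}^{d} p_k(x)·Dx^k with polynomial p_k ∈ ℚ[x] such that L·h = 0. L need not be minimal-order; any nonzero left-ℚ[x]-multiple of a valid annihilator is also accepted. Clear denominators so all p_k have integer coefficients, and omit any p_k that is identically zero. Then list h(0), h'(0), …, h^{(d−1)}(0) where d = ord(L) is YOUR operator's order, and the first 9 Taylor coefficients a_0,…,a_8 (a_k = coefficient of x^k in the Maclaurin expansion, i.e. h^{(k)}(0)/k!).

L = 48 + (-18 + 48·x)·Dx + (1 - 6·x + 8·x^2)·Dx^2  (order 2).
h: a_k = 6, 40, 216, 1088, 5280, 24960, 115584, 526336, 2363904, …
ICs: h(0) = 6, h′(0) = 40.

f: a_k = 1, 4, 16, 64, 256, 1024, 4096, 16384, 65536, …
g: a_k = 1, 2, 4, 8, 16, 32, 64, 128, 256, …
L₀ := lclm(L_f,L_g); ord L₀ ≤ 1+1.
h₀' ⇒ L via d/dx closure of L₀.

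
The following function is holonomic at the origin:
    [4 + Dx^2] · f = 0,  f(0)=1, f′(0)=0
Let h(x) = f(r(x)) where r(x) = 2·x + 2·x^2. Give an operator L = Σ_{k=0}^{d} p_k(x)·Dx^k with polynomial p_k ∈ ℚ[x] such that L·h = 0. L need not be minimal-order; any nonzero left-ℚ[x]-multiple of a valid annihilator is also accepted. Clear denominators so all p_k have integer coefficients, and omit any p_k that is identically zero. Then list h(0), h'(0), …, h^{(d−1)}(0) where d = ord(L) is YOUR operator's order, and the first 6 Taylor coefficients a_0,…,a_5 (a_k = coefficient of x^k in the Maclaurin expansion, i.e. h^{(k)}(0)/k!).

L = (16 + 96·x + 192·x^2 + 128·x^3) - 2·Dx + (1 + 2·x)·Dx^2  (order 2).
h: a_k = 1, 0, -8, -16, 8/3, 128/3, …
ICs: h(0) = 1, h′(0) = 0.

f: a_k = 1, 0, -2, 0, 2/3, 0, …
f∘r: x↦r, Dx↦Dx/r' in L_f ⇒ L₀.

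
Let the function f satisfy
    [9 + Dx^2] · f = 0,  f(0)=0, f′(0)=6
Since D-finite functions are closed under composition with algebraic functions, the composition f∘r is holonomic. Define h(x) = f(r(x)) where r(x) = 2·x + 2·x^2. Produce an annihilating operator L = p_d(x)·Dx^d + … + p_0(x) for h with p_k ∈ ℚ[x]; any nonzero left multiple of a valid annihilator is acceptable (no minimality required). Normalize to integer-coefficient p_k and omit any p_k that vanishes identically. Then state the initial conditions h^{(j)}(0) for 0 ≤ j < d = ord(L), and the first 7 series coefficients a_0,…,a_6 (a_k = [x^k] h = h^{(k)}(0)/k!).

f: a_k = 0, 6, 0, -9, 0, 81/20, 0, …
h₀=f(r): pull back L_f along r ⇒ L₀.
L = (36 + 216·x + 432·x^2 + 288·x^3) - 2·Dx + (1 + 2·x)·Dx^2  (order 2).
h: a_k = 0, 12, 12, -72, -216, -432/5, 576, …
ICs: h(0) = 0, h′(0) = 12.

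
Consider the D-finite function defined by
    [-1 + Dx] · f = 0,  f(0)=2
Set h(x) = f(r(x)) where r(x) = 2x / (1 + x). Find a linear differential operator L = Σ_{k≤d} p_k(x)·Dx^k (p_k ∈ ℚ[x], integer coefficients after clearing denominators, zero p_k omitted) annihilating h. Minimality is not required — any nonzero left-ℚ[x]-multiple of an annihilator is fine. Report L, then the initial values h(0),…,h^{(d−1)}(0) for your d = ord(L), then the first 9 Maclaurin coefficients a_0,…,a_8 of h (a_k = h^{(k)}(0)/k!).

L = -2 + (1 + 2·x + x^2)·Dx  (order 1).
h: a_k = 2, 4, 0, -4/3, 4/3, -4/5, 8/45, 20/63, -64/105, …
ICs: h(0) = 2.

f: a_k = 2, 2, 1, 1/3, 1/12, 1/60, 1/360, 1/2520, 1/20160, …
h₀=f(r): pull back L_f along r ⇒ L₀.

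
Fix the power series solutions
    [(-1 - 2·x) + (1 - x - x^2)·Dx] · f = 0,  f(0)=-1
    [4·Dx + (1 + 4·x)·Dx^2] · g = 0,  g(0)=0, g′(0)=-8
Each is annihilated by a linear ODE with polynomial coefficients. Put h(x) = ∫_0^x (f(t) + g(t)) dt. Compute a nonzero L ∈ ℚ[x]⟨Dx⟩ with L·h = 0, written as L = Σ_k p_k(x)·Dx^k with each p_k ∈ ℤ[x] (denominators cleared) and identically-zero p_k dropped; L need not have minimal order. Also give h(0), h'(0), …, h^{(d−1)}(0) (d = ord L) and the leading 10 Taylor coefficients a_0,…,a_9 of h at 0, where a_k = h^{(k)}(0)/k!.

L = (100 + 272·x + 392·x^2 + 144·x^3 + 96·x^4)·Dx^2 + (-7 + 96·x + 434·x^2 + 540·x^3 + 304·x^4 + 160·x^5)·Dx^3 + (-4 - 25·x - 28·x^2 + 46·x^3 + 73·x^4 + 76·x^5 + 32·x^6)·Dx^4  (order 4).
h: a_k = 0, -1, -9/2, 14/3, -137/12, 123/5, -348/5, 4057/21, -32915/56, 5450/3, …
ICs: h(0) = 0, h′(0) = -1, h′′(0) = -9, h′′′(0) = 28.

f: a_k = -1, -1, -2, -3, -5, -8, -13, -21, -34, -55, …
g: a_k = 0, -8, 16, -128/3, 128, -2048/5, 4096/3, -32768/7, 16384, -524288/9, …
Sum ⇒ L₀ = lclm(L_f,L_g) in ℚ(x)⟨Dx⟩.
h=∫₀ˣh₀: take L = L₀·Dx.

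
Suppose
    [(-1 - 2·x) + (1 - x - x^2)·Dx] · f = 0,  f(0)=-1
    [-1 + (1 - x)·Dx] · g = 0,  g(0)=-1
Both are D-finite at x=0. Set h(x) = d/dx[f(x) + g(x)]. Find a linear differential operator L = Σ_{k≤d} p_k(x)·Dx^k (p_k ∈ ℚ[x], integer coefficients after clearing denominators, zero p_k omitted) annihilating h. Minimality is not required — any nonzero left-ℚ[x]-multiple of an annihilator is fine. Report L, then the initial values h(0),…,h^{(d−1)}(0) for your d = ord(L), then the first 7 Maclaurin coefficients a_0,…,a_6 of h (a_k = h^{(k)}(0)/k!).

f: a_k = -1, -1, -2, -3, -5, -8, -13, …
g: a_k = -1, -1, -1, -1, -1, -1, -1, …
h₀=f+g: left-lcm gives L₀, ord ≤ 2.
h=h₀': d/dx-closure on L₀ ⇒ L.
L = (-6 - 24·x - 24·x^3 + 6·x^4) + (6 + 6·x - 6·x^2 - 21·x^4 + 6·x^5)·Dx + (-1 + 2·x - 3·x^2 + 6·x^3 - 2·x^4 - 3·x^5 + x^6)·Dx^2  (order 2).
h: a_k = -2, -6, -12, -24, -45, -84, -154, …
ICs: h(0) = -2, h′(0) = -6.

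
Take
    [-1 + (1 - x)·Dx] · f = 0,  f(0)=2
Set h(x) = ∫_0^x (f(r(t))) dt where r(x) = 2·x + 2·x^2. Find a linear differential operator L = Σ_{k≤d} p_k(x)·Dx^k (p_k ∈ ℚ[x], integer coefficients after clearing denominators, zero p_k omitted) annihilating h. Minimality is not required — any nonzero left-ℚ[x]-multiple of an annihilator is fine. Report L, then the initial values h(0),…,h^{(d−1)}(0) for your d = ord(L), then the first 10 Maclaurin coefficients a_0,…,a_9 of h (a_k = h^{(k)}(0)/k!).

L = (2 + 4·x)·Dx + (-1 + 2·x + 2·x^2)·Dx^2  (order 2).
h: a_k = 0, 2, 2, 4, 8, 88/5, 40, 656/7, 224, 544, …
ICs: h(0) = 0, h′(0) = 2.

f: a_k = 2, 2, 2, 2, 2, 2, 2, 2, 2, 2, …
h₀=f(r): pull back L_f along r ⇒ L₀.
∫: right-multiply L₀ by Dx.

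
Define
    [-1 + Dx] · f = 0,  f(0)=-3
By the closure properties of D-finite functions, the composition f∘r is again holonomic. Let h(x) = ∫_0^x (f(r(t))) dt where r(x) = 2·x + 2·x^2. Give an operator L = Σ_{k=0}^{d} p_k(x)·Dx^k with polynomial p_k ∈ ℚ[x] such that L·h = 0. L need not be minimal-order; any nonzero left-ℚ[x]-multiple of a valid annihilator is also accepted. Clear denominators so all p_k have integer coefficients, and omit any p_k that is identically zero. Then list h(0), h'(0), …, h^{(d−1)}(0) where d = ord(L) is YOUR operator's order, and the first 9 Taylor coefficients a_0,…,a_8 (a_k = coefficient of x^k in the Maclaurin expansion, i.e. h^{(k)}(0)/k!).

L = (-2 - 4·x)·Dx + Dx^2  (order 2).
h: a_k = 0, -3, -3, -4, -4, -4, -52/15, -304/105, -232/105, …
ICs: h(0) = 0, h′(0) = -3.

f: a_k = -3, -3, -3/2, -1/2, -1/8, -1/40, -1/240, -1/1680, -1/13440, …
h₀=f(r): pull back L_f along r ⇒ L₀.
h=∫₀ˣh₀: take L = L₀·Dx.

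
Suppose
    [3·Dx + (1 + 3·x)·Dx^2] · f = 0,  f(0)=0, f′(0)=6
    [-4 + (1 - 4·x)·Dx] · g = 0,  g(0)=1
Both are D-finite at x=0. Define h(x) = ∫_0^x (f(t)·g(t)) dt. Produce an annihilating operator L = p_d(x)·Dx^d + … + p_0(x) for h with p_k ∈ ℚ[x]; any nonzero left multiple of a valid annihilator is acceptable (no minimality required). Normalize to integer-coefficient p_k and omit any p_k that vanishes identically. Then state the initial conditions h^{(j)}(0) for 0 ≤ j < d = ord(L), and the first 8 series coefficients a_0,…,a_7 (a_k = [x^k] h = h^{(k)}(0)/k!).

f: a_k = 0, 6, -9, 18, -81/2, 486/5, -243, 4374/7, …
g: a_k = 1, 4, 16, 64, 256, 1024, 4096, 16384, …
h₀=f·g: eliminate ⇒ L₀, order ≤ 2·1.
h=∫₀ˣh₀: take L = L₀·Dx.
L = 12·Dx + (5 + 36·x)·Dx^2 + (-1 + x + 12·x^2)·Dx^3  (order 3).
h: a_k = 0, 0, 3, 5, 39/2, 543/10, 986/5, 3207/5, …
ICs: h(0) = 0, h′(0) = 0, h′′(0) = 6.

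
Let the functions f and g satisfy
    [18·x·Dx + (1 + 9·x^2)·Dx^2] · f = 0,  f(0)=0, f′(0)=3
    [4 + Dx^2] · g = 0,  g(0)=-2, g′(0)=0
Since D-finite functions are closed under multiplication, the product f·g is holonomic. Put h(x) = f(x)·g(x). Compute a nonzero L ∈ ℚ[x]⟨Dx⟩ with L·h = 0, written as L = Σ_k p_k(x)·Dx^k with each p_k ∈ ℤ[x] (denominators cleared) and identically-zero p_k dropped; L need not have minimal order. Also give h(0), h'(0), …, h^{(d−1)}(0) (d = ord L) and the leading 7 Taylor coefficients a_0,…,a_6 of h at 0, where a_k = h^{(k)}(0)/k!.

L = (2080 + 50256·x^2 + 89424·x^4 + 186624·x^6 + 419904·x^8) + (3168·x + 38880·x^3 + 139968·x^5 + 419904·x^7)·Dx + (572 + 13788·x^2 + 33048·x^4 + 93312·x^6 + 209952·x^8)·Dx^2 + (792·x + 9720·x^3 + 34992·x^5 + 104976·x^7)·Dx^3 + (13 + 306·x^2 + 2673·x^4 + 11664·x^6 + 26244·x^8)·Dx^4  (order 4).
h: a_k = 0, -6, 0, 30, 0, -686/5, 0, …
ICs: h(0) = 0, h′(0) = -6, h′′(0) = 0, h′′′(0) = 180.

f: a_k = 0, 3, 0, -9, 0, 243/5, 0, …
g: a_k = -2, 0, 4, 0, -4/3, 0, 8/45, …
Product ⇒ symmetric product L₀, ord ≤ 4.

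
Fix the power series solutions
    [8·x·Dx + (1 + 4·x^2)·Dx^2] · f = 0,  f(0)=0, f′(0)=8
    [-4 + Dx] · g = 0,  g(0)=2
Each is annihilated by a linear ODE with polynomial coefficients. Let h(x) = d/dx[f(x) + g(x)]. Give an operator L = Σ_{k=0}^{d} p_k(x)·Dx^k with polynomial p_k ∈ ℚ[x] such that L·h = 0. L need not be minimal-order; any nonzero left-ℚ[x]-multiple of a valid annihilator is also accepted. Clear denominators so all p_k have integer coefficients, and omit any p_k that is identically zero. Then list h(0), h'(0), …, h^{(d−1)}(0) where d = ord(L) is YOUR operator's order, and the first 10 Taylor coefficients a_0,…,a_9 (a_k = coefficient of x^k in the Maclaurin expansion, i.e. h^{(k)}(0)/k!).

f: a_k = 0, 8, 0, -32/3, 0, 128/5, 0, -512/7, 0, 2048/9, …
g: a_k = 2, 8, 16, 64/3, 64/3, 256/15, 512/45, 2048/315, 1024/315, 4096/2835, …
L₀ := lclm(L_f,L_g); ord L₀ ≤ 2+1.
h=h₀': d/dx-closure on L₀ ⇒ L.
L = (8 - 32·x - 96·x^2 - 128·x^3) + (-6 - 8·x^2 - 64·x^4)·Dx + (1 + 2·x + 8·x^2 + 8·x^3 + 16·x^4)·Dx^2  (order 2).
h: a_k = 16, 32, 32, 256/3, 640/3, 1024/15, -20992/45, 8192/315, 649216/315, 16384/2835, …
ICs: h(0) = 16, h′(0) = 32.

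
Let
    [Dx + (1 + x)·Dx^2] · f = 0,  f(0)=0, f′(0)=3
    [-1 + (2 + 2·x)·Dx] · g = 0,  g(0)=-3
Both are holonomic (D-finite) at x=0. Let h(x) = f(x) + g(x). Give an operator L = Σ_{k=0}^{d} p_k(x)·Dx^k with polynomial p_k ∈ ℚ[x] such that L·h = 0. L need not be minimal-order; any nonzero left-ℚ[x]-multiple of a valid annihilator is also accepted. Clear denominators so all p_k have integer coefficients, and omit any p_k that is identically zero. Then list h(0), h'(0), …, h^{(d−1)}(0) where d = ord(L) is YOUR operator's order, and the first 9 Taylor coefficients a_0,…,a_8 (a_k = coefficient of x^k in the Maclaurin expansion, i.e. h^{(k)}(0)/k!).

f: a_k = 0, 3, -3/2, 1, -3/4, 3/5, -1/2, 3/7, -3/8, …
g: a_k = -3, -3/2, 3/8, -3/16, 15/128, -21/256, 63/1024, -99/2048, 1287/32768, …
h₀=f+g: left-lcm gives L₀, ord ≤ 3.
L = Dx + (5 + 5·x)·Dx^2 + (2 + 4·x + 2·x^2)·Dx^3  (order 3).
h: a_k = -3, 3/2, -9/8, 13/16, -81/128, 663/1280, -449/1024, 5451/14336, -11001/32768, …
ICs: h(0) = -3, h′(0) = 3/2, h′′(0) = -9/4.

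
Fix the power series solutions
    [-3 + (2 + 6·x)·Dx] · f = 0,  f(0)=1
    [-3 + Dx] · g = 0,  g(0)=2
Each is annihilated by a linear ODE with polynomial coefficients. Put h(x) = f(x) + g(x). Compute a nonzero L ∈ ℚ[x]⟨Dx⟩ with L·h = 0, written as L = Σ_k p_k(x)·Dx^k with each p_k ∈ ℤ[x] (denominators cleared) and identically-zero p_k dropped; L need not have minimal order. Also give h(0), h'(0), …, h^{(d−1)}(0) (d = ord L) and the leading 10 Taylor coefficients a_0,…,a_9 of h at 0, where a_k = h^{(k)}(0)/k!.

f: a_k = 1, 3/2, -9/8, 27/16, -405/128, 1701/256, -15309/1024, 72171/2048, -2814669/32768, 14073345/65536, …
g: a_k = 2, 6, 9, 9, 27/4, 81/20, 81/40, 243/280, 729/2240, 243/2240, …
L₀ := lclm(L_f,L_g); ord L₀ ≤ 1+1.
L = (27 + 54·x) + (-15 - 72·x - 108·x^2)·Dx + (2 + 18·x + 36·x^2)·Dx^2  (order 2).
h: a_k = 3, 15/2, 63/8, 171/16, 459/128, 13689/1280, -66177/5120, 2588193/71680, -98140167/1146880, 492815907/2293760, …
ICs: h(0) = 3, h′(0) = 15/2.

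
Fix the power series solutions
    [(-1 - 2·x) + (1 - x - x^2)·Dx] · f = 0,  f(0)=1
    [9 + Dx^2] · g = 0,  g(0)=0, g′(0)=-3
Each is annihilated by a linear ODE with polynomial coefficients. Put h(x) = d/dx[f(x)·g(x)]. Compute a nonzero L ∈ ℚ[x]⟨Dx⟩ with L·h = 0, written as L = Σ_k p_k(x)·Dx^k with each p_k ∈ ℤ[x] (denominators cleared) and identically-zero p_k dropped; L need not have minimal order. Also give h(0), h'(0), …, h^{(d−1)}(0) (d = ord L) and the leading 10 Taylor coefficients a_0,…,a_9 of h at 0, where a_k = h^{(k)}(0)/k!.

f: a_k = 1, 1, 2, 3, 5, 8, 13, 21, 34, 55, …
g: a_k = 0, -3, 0, 9/2, 0, -81/40, 0, 243/560, 0, -243/4480, …
L₀ := L_f ⊗_s L_g (sym. prod.), ord ≤ 2.
h=h₀': d/dx-closure on L₀ ⇒ L.
L = (3 - 162·x - 81·x^2 + 162·x^3 + 81·x^4) + (-12 - 6·x + 54·x^2 + 36·x^3)·Dx + (7 - 16·x - 7·x^2 + 18·x^3 + 9·x^4)·Dx^2  (order 2).
h: a_k = -3, -6, -9/2, -18, -321/8, -1503/20, -2253/16, -18279/70, -425871/896, -382827/448, …
ICs: h(0) = -3, h′(0) = -6.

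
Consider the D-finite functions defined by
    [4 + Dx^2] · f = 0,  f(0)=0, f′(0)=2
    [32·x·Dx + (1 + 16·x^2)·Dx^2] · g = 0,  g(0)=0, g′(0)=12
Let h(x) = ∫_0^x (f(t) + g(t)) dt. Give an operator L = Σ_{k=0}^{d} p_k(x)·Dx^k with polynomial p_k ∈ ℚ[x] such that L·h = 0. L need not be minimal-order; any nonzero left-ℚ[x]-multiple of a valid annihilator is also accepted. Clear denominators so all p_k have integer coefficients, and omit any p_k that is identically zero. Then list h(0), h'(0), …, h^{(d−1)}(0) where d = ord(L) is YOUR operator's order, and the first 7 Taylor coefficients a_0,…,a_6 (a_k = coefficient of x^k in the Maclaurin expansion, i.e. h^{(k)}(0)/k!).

f: a_k = 0, 2, 0, -4/3, 0, 4/15, 0, …
g: a_k = 0, 12, 0, -64, 0, 3072/5, 0, …
h₀=f+g: left-lcm gives L₀, ord ≤ 4.
h=∫₀ˣh₀: take L = L₀·Dx.
L = (-6016·x + 102400·x^3 + 32768·x^5)·Dx^2 + (-28 + 1216·x^2 + 27648·x^4 + 16384·x^6)·Dx^3 + (-1504·x + 25600·x^3 + 8192·x^5)·Dx^4 + (-7 + 304·x^2 + 6912·x^4 + 4096·x^6)·Dx^5  (order 5).
h: a_k = 0, 0, 7, 0, -49/3, 0, 922/9, …
ICs: h(0) = 0, h′(0) = 0, h′′(0) = 14, h′′′(0) = 0, h′′′′(0) = -392.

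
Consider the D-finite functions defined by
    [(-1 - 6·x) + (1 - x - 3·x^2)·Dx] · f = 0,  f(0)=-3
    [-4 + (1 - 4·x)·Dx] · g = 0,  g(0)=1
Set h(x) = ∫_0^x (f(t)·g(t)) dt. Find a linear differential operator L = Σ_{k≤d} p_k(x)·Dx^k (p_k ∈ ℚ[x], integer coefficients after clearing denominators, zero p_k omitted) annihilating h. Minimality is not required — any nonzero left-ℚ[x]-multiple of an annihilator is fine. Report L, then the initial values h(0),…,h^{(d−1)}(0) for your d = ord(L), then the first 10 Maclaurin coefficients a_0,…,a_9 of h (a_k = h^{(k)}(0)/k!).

f: a_k = -3, -3, -12, -21, -57, -120, -291, -651, -1524, -3477, …
g: a_k = 1, 4, 16, 64, 256, 1024, 4096, 16384, 65536, 262144, …
h₀=f·g: eliminate ⇒ L₀, order ≤ 1·1.
∫: right-multiply L₀ by Dx.
L = (-5 + 2·x + 36·x^2)·Dx + (1 - 5·x + x^2 + 12·x^3)·Dx^2  (order 2).
h: a_k = 0, -3, -15/2, -24, -309/4, -1293/5, -882, -21459/7, -86487/8, -38608, …
ICs: h(0) = 0, h′(0) = -3.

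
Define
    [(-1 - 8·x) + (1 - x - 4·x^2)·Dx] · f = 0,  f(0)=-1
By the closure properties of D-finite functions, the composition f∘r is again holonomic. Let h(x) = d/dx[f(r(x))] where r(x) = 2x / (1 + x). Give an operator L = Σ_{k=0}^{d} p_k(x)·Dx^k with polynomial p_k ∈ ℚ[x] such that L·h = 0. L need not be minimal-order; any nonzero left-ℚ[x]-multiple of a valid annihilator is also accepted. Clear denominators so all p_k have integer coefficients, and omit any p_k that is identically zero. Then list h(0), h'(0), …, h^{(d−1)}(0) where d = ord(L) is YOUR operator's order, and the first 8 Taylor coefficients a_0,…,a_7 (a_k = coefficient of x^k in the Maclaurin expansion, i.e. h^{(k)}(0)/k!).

L = (18 + 102·x + 918·x^2 + 578·x^3) + (-1 - 18·x + 306·x^3 + 289·x^4)·Dx  (order 1).
h: a_k = -2, -36, -102, -1224, -2890, -31212, -68782, -707472, …
ICs: h(0) = -2.

f: a_k = -1, -1, -5, -9, -29, -65, -181, -441, …
Substitute x→r, Dx→(1/r')Dx; clear ⇒ L₀.
h=h₀': d/dx-closure on L₀ ⇒ L.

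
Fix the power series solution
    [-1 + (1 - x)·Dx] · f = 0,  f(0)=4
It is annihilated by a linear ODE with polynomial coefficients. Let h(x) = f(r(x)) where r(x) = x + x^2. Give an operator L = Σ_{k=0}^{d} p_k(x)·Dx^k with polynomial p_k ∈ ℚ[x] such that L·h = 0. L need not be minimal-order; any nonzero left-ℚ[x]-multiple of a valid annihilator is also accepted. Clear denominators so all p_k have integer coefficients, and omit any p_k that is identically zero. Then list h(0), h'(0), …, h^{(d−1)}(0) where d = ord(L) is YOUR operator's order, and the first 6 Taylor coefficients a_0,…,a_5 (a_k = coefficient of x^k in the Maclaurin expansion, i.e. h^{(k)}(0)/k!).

L = (1 + 2·x) + (-1 + x + x^2)·Dx  (order 1).
h: a_k = 4, 4, 8, 12, 20, 32, …
ICs: h(0) = 4.

f: a_k = 4, 4, 4, 4, 4, 4, …
Change of var in L_f (x↦r) gives L₀.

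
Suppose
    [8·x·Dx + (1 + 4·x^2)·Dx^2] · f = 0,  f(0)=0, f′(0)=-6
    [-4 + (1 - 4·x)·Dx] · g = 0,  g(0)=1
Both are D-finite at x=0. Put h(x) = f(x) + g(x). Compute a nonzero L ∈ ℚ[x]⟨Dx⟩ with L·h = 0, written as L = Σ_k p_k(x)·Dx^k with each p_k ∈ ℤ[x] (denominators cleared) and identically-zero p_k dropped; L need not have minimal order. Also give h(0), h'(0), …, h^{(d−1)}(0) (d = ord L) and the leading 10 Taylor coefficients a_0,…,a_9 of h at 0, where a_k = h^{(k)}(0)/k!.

L = (8 - 128·x - 96·x^2)·Dx + (-13 + 8·x - 100·x^2 - 96·x^3)·Dx^2 + (1 - 3·x - 12·x^3 - 16·x^4)·Dx^3  (order 3).
h: a_k = 1, -2, 16, 72, 256, 5024/5, 4096, 115072/7, 65536, 785920/3, …
ICs: h(0) = 1, h′(0) = -2, h′′(0) = 32.

f: a_k = 0, -6, 0, 8, 0, -96/5, 0, 384/7, 0, -512/3, …
g: a_k = 1, 4, 16, 64, 256, 1024, 4096, 16384, 65536, 262144, …
f+g: L₀ = lclm(L_f,L_g), ord ≤ 2+1.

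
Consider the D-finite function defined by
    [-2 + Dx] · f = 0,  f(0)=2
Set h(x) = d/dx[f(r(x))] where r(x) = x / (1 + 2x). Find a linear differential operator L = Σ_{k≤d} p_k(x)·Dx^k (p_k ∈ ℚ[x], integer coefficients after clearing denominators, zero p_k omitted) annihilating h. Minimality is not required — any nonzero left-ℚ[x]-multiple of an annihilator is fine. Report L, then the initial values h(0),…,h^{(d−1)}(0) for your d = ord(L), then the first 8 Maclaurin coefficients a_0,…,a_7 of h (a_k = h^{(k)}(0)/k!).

f: a_k = 2, 4, 4, 8/3, 4/3, 8/15, 8/45, 16/315, …
Substitute x→r, Dx→(1/r')Dx; clear ⇒ L₀.
Differentiate: ansatz ord ≤ ord L₀ ⇒ L.
L = (-2 - 8·x) + (-1 - 4·x - 4·x^2)·Dx  (order 1).
h: a_k = 4, -8, 8, 16/3, -152/3, 2416/15, -17456/45, 250912/315, …
ICs: h(0) = 4.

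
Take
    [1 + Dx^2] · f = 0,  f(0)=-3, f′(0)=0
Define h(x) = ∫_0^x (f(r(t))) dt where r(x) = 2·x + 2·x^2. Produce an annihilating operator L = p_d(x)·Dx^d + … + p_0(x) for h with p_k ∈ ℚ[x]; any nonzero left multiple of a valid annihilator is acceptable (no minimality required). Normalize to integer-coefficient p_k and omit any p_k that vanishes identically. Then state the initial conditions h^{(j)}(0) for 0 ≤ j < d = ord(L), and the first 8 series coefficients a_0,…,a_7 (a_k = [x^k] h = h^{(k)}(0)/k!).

L = (4 + 24·x + 48·x^2 + 32·x^3)·Dx - 2·Dx^2 + (1 + 2·x)·Dx^3  (order 3).
h: a_k = 0, -3, 0, 2, 3, 4/5, -4/3, -176/105, …
ICs: h(0) = 0, h′(0) = -3, h′′(0) = 0.

f: a_k = -3, 0, 3/2, 0, -1/8, 0, 1/240, 0, …
Change of var in L_f (x↦r) gives L₀.
h=∫h₀ ⇒ L = L₀·Dx.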